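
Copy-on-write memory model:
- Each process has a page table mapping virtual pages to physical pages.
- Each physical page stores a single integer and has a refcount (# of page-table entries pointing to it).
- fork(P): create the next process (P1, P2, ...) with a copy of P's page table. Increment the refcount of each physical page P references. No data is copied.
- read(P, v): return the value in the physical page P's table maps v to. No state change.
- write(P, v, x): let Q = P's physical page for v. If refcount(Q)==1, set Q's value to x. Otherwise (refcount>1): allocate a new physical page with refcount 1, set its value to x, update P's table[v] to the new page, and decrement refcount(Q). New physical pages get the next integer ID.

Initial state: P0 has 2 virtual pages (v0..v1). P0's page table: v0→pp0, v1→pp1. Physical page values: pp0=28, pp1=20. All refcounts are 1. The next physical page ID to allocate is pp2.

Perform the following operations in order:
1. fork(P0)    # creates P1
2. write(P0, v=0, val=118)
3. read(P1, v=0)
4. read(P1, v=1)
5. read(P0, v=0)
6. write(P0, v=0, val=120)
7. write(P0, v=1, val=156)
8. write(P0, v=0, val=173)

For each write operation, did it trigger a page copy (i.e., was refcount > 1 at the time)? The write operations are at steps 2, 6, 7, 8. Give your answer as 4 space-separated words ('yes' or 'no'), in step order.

Op 1: fork(P0) -> P1. 2 ppages; refcounts: pp0:2 pp1:2
Op 2: write(P0, v0, 118). refcount(pp0)=2>1 -> COPY to pp2. 3 ppages; refcounts: pp0:1 pp1:2 pp2:1
Op 3: read(P1, v0) -> 28. No state change.
Op 4: read(P1, v1) -> 20. No state change.
Op 5: read(P0, v0) -> 118. No state change.
Op 6: write(P0, v0, 120). refcount(pp2)=1 -> write in place. 3 ppages; refcounts: pp0:1 pp1:2 pp2:1
Op 7: write(P0, v1, 156). refcount(pp1)=2>1 -> COPY to pp3. 4 ppages; refcounts: pp0:1 pp1:1 pp2:1 pp3:1
Op 8: write(P0, v0, 173). refcount(pp2)=1 -> write in place. 4 ppages; refcounts: pp0:1 pp1:1 pp2:1 pp3:1

yes no yes no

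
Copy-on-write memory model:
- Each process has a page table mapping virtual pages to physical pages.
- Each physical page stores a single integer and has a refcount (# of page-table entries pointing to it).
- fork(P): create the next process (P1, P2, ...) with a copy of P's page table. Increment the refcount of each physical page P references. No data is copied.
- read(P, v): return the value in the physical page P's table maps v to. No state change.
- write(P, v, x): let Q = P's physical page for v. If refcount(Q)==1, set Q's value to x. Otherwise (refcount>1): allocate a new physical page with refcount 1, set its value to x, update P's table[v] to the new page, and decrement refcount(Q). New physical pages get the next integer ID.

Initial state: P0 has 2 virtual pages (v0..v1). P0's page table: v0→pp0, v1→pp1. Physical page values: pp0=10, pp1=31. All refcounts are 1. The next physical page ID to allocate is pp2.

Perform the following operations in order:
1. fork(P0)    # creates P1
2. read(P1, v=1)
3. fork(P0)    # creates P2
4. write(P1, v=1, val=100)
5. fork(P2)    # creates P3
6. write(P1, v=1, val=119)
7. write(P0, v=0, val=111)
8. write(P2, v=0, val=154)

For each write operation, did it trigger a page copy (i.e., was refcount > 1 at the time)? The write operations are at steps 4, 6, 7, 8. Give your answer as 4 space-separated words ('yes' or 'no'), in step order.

Op 1: fork(P0) -> P1. 2 ppages; refcounts: pp0:2 pp1:2
Op 2: read(P1, v1) -> 31. No state change.
Op 3: fork(P0) -> P2. 2 ppages; refcounts: pp0:3 pp1:3
Op 4: write(P1, v1, 100). refcount(pp1)=3>1 -> COPY to pp2. 3 ppages; refcounts: pp0:3 pp1:2 pp2:1
Op 5: fork(P2) -> P3. 3 ppages; refcounts: pp0:4 pp1:3 pp2:1
Op 6: write(P1, v1, 119). refcount(pp2)=1 -> write in place. 3 ppages; refcounts: pp0:4 pp1:3 pp2:1
Op 7: write(P0, v0, 111). refcount(pp0)=4>1 -> COPY to pp3. 4 ppages; refcounts: pp0:3 pp1:3 pp2:1 pp3:1
Op 8: write(P2, v0, 154). refcount(pp0)=3>1 -> COPY to pp4. 5 ppages; refcounts: pp0:2 pp1:3 pp2:1 pp3:1 pp4:1

yes no yes yes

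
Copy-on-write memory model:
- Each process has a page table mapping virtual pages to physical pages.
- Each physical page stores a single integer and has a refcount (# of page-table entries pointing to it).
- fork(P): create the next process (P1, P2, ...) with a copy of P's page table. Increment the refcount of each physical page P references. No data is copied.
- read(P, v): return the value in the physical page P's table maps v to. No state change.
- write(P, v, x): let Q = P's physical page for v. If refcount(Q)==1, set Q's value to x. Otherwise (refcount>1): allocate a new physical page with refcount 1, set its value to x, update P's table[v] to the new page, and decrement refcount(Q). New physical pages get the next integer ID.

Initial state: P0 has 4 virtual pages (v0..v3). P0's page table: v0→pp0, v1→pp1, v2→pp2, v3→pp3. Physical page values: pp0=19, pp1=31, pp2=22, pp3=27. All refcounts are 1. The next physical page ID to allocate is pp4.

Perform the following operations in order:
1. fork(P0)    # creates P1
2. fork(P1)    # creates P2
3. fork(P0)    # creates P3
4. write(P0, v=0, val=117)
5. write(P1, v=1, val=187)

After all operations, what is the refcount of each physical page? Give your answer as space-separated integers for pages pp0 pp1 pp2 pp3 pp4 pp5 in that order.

Answer: 3 3 4 4 1 1

Derivation:
Op 1: fork(P0) -> P1. 4 ppages; refcounts: pp0:2 pp1:2 pp2:2 pp3:2
Op 2: fork(P1) -> P2. 4 ppages; refcounts: pp0:3 pp1:3 pp2:3 pp3:3
Op 3: fork(P0) -> P3. 4 ppages; refcounts: pp0:4 pp1:4 pp2:4 pp3:4
Op 4: write(P0, v0, 117). refcount(pp0)=4>1 -> COPY to pp4. 5 ppages; refcounts: pp0:3 pp1:4 pp2:4 pp3:4 pp4:1
Op 5: write(P1, v1, 187). refcount(pp1)=4>1 -> COPY to pp5. 6 ppages; refcounts: pp0:3 pp1:3 pp2:4 pp3:4 pp4:1 pp5:1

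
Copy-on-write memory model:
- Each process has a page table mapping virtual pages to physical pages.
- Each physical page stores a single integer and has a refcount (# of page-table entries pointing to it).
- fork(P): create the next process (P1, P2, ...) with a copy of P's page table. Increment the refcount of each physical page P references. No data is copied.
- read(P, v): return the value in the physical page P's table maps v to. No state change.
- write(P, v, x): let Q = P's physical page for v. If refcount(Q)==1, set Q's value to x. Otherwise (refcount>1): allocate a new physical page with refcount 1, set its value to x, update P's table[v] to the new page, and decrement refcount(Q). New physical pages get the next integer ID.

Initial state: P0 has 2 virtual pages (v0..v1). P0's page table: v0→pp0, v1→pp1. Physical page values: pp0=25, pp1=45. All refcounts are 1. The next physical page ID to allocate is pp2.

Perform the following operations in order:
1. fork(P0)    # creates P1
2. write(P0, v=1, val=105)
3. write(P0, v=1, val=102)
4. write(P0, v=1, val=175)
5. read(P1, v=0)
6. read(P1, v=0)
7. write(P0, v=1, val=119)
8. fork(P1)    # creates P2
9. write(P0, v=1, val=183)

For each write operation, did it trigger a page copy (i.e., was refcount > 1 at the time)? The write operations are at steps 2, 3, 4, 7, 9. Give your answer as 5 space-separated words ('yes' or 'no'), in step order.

Op 1: fork(P0) -> P1. 2 ppages; refcounts: pp0:2 pp1:2
Op 2: write(P0, v1, 105). refcount(pp1)=2>1 -> COPY to pp2. 3 ppages; refcounts: pp0:2 pp1:1 pp2:1
Op 3: write(P0, v1, 102). refcount(pp2)=1 -> write in place. 3 ppages; refcounts: pp0:2 pp1:1 pp2:1
Op 4: write(P0, v1, 175). refcount(pp2)=1 -> write in place. 3 ppages; refcounts: pp0:2 pp1:1 pp2:1
Op 5: read(P1, v0) -> 25. No state change.
Op 6: read(P1, v0) -> 25. No state change.
Op 7: write(P0, v1, 119). refcount(pp2)=1 -> write in place. 3 ppages; refcounts: pp0:2 pp1:1 pp2:1
Op 8: fork(P1) -> P2. 3 ppages; refcounts: pp0:3 pp1:2 pp2:1
Op 9: write(P0, v1, 183). refcount(pp2)=1 -> write in place. 3 ppages; refcounts: pp0:3 pp1:2 pp2:1

yes no no no no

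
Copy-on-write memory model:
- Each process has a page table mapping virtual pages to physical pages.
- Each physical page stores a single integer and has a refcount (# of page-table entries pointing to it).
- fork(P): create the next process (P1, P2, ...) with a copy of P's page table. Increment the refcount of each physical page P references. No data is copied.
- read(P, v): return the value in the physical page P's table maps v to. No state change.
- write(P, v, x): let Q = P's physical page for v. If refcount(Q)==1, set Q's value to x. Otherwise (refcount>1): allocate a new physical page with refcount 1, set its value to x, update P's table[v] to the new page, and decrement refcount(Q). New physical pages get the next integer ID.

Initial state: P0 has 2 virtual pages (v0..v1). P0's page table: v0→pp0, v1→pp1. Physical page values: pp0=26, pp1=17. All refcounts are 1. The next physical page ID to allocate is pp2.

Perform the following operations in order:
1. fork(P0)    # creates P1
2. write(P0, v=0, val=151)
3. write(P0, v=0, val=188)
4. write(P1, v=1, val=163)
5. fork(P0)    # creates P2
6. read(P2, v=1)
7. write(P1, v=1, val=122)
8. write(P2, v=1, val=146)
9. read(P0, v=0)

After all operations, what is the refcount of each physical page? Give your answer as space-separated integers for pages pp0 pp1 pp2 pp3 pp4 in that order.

Answer: 1 1 2 1 1

Derivation:
Op 1: fork(P0) -> P1. 2 ppages; refcounts: pp0:2 pp1:2
Op 2: write(P0, v0, 151). refcount(pp0)=2>1 -> COPY to pp2. 3 ppages; refcounts: pp0:1 pp1:2 pp2:1
Op 3: write(P0, v0, 188). refcount(pp2)=1 -> write in place. 3 ppages; refcounts: pp0:1 pp1:2 pp2:1
Op 4: write(P1, v1, 163). refcount(pp1)=2>1 -> COPY to pp3. 4 ppages; refcounts: pp0:1 pp1:1 pp2:1 pp3:1
Op 5: fork(P0) -> P2. 4 ppages; refcounts: pp0:1 pp1:2 pp2:2 pp3:1
Op 6: read(P2, v1) -> 17. No state change.
Op 7: write(P1, v1, 122). refcount(pp3)=1 -> write in place. 4 ppages; refcounts: pp0:1 pp1:2 pp2:2 pp3:1
Op 8: write(P2, v1, 146). refcount(pp1)=2>1 -> COPY to pp4. 5 ppages; refcounts: pp0:1 pp1:1 pp2:2 pp3:1 pp4:1
Op 9: read(P0, v0) -> 188. No state change.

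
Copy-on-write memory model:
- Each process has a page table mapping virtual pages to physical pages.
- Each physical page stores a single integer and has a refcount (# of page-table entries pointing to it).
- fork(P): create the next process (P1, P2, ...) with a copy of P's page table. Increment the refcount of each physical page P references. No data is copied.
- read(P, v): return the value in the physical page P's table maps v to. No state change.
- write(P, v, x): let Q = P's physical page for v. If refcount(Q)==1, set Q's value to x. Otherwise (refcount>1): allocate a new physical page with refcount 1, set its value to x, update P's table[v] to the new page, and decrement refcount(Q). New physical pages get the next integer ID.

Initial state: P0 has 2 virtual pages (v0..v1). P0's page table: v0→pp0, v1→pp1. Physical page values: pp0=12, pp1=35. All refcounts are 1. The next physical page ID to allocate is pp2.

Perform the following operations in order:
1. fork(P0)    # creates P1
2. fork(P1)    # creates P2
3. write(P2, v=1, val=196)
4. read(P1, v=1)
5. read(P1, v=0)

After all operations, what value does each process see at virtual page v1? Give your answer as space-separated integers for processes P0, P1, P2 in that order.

Answer: 35 35 196

Derivation:
Op 1: fork(P0) -> P1. 2 ppages; refcounts: pp0:2 pp1:2
Op 2: fork(P1) -> P2. 2 ppages; refcounts: pp0:3 pp1:3
Op 3: write(P2, v1, 196). refcount(pp1)=3>1 -> COPY to pp2. 3 ppages; refcounts: pp0:3 pp1:2 pp2:1
Op 4: read(P1, v1) -> 35. No state change.
Op 5: read(P1, v0) -> 12. No state change.
P0: v1 -> pp1 = 35
P1: v1 -> pp1 = 35
P2: v1 -> pp2 = 196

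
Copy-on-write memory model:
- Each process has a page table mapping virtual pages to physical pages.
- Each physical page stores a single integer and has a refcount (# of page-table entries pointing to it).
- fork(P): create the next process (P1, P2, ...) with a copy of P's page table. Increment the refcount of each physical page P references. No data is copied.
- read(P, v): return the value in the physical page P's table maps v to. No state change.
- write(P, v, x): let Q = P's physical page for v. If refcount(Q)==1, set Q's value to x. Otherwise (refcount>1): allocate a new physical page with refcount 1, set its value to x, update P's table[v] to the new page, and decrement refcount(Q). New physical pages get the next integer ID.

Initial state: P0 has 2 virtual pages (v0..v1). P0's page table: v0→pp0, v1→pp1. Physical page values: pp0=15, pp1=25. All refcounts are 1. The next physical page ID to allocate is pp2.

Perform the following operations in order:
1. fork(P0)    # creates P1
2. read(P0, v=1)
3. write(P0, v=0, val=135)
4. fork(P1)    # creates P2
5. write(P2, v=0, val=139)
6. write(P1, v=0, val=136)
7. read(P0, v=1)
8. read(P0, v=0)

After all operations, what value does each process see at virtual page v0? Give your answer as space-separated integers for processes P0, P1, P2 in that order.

Op 1: fork(P0) -> P1. 2 ppages; refcounts: pp0:2 pp1:2
Op 2: read(P0, v1) -> 25. No state change.
Op 3: write(P0, v0, 135). refcount(pp0)=2>1 -> COPY to pp2. 3 ppages; refcounts: pp0:1 pp1:2 pp2:1
Op 4: fork(P1) -> P2. 3 ppages; refcounts: pp0:2 pp1:3 pp2:1
Op 5: write(P2, v0, 139). refcount(pp0)=2>1 -> COPY to pp3. 4 ppages; refcounts: pp0:1 pp1:3 pp2:1 pp3:1
Op 6: write(P1, v0, 136). refcount(pp0)=1 -> write in place. 4 ppages; refcounts: pp0:1 pp1:3 pp2:1 pp3:1
Op 7: read(P0, v1) -> 25. No state change.
Op 8: read(P0, v0) -> 135. No state change.
P0: v0 -> pp2 = 135
P1: v0 -> pp0 = 136
P2: v0 -> pp3 = 139

Answer: 135 136 139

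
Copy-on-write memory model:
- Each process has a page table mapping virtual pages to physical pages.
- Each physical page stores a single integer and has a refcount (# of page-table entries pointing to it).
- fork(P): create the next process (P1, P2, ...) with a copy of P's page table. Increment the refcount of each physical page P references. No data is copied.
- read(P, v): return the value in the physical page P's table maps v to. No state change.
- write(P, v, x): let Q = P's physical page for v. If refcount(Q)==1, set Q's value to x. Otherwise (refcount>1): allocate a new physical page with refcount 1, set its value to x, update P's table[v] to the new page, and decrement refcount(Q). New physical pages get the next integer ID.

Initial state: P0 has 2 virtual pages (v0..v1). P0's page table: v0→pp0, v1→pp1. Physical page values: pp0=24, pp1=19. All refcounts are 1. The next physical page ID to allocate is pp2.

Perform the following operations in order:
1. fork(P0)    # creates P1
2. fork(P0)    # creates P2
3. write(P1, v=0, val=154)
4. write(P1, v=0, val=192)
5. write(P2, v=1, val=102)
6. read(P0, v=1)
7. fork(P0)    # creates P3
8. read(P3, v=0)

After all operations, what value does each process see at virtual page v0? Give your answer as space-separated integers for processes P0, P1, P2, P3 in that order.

Op 1: fork(P0) -> P1. 2 ppages; refcounts: pp0:2 pp1:2
Op 2: fork(P0) -> P2. 2 ppages; refcounts: pp0:3 pp1:3
Op 3: write(P1, v0, 154). refcount(pp0)=3>1 -> COPY to pp2. 3 ppages; refcounts: pp0:2 pp1:3 pp2:1
Op 4: write(P1, v0, 192). refcount(pp2)=1 -> write in place. 3 ppages; refcounts: pp0:2 pp1:3 pp2:1
Op 5: write(P2, v1, 102). refcount(pp1)=3>1 -> COPY to pp3. 4 ppages; refcounts: pp0:2 pp1:2 pp2:1 pp3:1
Op 6: read(P0, v1) -> 19. No state change.
Op 7: fork(P0) -> P3. 4 ppages; refcounts: pp0:3 pp1:3 pp2:1 pp3:1
Op 8: read(P3, v0) -> 24. No state change.
P0: v0 -> pp0 = 24
P1: v0 -> pp2 = 192
P2: v0 -> pp0 = 24
P3: v0 -> pp0 = 24

Answer: 24 192 24 24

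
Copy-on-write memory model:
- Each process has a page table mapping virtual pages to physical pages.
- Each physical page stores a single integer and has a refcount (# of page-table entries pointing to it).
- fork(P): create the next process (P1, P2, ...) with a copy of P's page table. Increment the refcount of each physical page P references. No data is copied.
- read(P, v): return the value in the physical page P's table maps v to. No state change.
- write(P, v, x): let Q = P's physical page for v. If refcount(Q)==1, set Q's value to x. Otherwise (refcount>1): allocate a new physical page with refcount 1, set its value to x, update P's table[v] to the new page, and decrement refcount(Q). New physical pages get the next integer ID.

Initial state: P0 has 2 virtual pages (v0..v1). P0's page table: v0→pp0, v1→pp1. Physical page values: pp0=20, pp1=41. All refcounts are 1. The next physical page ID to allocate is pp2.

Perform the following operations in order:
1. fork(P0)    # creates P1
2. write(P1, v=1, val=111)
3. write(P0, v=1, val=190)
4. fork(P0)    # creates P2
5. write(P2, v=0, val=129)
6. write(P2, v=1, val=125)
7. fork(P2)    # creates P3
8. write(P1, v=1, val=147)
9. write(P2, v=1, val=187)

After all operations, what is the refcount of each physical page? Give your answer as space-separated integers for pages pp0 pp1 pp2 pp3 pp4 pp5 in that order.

Op 1: fork(P0) -> P1. 2 ppages; refcounts: pp0:2 pp1:2
Op 2: write(P1, v1, 111). refcount(pp1)=2>1 -> COPY to pp2. 3 ppages; refcounts: pp0:2 pp1:1 pp2:1
Op 3: write(P0, v1, 190). refcount(pp1)=1 -> write in place. 3 ppages; refcounts: pp0:2 pp1:1 pp2:1
Op 4: fork(P0) -> P2. 3 ppages; refcounts: pp0:3 pp1:2 pp2:1
Op 5: write(P2, v0, 129). refcount(pp0)=3>1 -> COPY to pp3. 4 ppages; refcounts: pp0:2 pp1:2 pp2:1 pp3:1
Op 6: write(P2, v1, 125). refcount(pp1)=2>1 -> COPY to pp4. 5 ppages; refcounts: pp0:2 pp1:1 pp2:1 pp3:1 pp4:1
Op 7: fork(P2) -> P3. 5 ppages; refcounts: pp0:2 pp1:1 pp2:1 pp3:2 pp4:2
Op 8: write(P1, v1, 147). refcount(pp2)=1 -> write in place. 5 ppages; refcounts: pp0:2 pp1:1 pp2:1 pp3:2 pp4:2
Op 9: write(P2, v1, 187). refcount(pp4)=2>1 -> COPY to pp5. 6 ppages; refcounts: pp0:2 pp1:1 pp2:1 pp3:2 pp4:1 pp5:1

Answer: 2 1 1 2 1 1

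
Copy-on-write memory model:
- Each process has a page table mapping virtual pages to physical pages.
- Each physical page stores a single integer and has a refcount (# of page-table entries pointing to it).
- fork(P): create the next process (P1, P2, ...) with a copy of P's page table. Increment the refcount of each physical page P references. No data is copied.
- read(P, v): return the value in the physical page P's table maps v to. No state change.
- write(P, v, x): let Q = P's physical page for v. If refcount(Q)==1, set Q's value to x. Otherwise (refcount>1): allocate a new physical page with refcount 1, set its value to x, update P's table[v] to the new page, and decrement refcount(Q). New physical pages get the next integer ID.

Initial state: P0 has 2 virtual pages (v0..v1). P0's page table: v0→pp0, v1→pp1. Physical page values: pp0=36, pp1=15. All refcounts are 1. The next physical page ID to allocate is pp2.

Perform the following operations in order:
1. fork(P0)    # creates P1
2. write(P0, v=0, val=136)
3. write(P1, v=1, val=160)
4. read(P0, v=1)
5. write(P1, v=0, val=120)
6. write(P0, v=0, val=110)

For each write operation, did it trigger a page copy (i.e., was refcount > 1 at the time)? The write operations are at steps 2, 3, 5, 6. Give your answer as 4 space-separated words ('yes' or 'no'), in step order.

Op 1: fork(P0) -> P1. 2 ppages; refcounts: pp0:2 pp1:2
Op 2: write(P0, v0, 136). refcount(pp0)=2>1 -> COPY to pp2. 3 ppages; refcounts: pp0:1 pp1:2 pp2:1
Op 3: write(P1, v1, 160). refcount(pp1)=2>1 -> COPY to pp3. 4 ppages; refcounts: pp0:1 pp1:1 pp2:1 pp3:1
Op 4: read(P0, v1) -> 15. No state change.
Op 5: write(P1, v0, 120). refcount(pp0)=1 -> write in place. 4 ppages; refcounts: pp0:1 pp1:1 pp2:1 pp3:1
Op 6: write(P0, v0, 110). refcount(pp2)=1 -> write in place. 4 ppages; refcounts: pp0:1 pp1:1 pp2:1 pp3:1

yes yes no no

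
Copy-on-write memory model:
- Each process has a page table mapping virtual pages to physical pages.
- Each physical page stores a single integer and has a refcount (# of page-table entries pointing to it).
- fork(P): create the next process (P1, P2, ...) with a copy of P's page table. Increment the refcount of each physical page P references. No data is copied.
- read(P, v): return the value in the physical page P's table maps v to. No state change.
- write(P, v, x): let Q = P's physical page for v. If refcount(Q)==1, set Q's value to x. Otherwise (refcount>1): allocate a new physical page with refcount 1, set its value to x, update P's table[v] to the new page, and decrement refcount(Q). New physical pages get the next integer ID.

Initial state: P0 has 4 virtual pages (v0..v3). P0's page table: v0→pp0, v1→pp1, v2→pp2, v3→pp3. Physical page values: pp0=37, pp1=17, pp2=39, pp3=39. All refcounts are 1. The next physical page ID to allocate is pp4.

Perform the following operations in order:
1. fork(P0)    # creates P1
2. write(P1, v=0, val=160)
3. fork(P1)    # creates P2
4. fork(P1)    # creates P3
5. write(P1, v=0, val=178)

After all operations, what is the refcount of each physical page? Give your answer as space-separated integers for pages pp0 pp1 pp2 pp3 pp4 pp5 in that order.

Answer: 1 4 4 4 2 1

Derivation:
Op 1: fork(P0) -> P1. 4 ppages; refcounts: pp0:2 pp1:2 pp2:2 pp3:2
Op 2: write(P1, v0, 160). refcount(pp0)=2>1 -> COPY to pp4. 5 ppages; refcounts: pp0:1 pp1:2 pp2:2 pp3:2 pp4:1
Op 3: fork(P1) -> P2. 5 ppages; refcounts: pp0:1 pp1:3 pp2:3 pp3:3 pp4:2
Op 4: fork(P1) -> P3. 5 ppages; refcounts: pp0:1 pp1:4 pp2:4 pp3:4 pp4:3
Op 5: write(P1, v0, 178). refcount(pp4)=3>1 -> COPY to pp5. 6 ppages; refcounts: pp0:1 pp1:4 pp2:4 pp3:4 pp4:2 pp5:1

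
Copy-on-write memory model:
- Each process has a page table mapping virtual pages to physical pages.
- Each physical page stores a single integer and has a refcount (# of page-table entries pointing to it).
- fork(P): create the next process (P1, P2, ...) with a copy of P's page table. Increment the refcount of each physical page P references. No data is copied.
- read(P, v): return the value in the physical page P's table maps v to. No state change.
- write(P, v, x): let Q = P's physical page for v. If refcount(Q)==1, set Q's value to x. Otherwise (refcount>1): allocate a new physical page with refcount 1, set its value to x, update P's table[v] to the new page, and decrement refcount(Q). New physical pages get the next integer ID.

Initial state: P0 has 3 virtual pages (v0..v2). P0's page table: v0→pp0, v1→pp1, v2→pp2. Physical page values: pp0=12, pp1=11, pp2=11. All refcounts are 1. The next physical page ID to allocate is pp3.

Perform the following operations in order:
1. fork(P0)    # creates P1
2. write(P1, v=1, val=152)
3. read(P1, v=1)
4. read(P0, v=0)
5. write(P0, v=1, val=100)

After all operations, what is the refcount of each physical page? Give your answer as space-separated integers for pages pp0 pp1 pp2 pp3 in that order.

Op 1: fork(P0) -> P1. 3 ppages; refcounts: pp0:2 pp1:2 pp2:2
Op 2: write(P1, v1, 152). refcount(pp1)=2>1 -> COPY to pp3. 4 ppages; refcounts: pp0:2 pp1:1 pp2:2 pp3:1
Op 3: read(P1, v1) -> 152. No state change.
Op 4: read(P0, v0) -> 12. No state change.
Op 5: write(P0, v1, 100). refcount(pp1)=1 -> write in place. 4 ppages; refcounts: pp0:2 pp1:1 pp2:2 pp3:1

Answer: 2 1 2 1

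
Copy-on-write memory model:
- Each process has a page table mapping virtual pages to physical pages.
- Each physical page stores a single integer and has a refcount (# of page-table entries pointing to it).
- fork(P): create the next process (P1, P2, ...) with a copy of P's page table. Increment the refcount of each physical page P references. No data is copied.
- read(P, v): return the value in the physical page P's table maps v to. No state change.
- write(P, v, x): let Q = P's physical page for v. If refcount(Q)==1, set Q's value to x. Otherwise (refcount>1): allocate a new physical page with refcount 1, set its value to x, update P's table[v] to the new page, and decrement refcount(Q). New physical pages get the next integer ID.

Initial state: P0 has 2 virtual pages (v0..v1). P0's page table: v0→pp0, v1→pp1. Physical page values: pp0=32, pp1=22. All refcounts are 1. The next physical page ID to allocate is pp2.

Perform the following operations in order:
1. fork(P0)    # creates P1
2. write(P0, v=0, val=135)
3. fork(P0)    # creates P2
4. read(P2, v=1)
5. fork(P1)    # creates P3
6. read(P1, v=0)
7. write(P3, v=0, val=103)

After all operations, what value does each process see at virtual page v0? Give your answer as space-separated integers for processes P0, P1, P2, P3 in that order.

Op 1: fork(P0) -> P1. 2 ppages; refcounts: pp0:2 pp1:2
Op 2: write(P0, v0, 135). refcount(pp0)=2>1 -> COPY to pp2. 3 ppages; refcounts: pp0:1 pp1:2 pp2:1
Op 3: fork(P0) -> P2. 3 ppages; refcounts: pp0:1 pp1:3 pp2:2
Op 4: read(P2, v1) -> 22. No state change.
Op 5: fork(P1) -> P3. 3 ppages; refcounts: pp0:2 pp1:4 pp2:2
Op 6: read(P1, v0) -> 32. No state change.
Op 7: write(P3, v0, 103). refcount(pp0)=2>1 -> COPY to pp3. 4 ppages; refcounts: pp0:1 pp1:4 pp2:2 pp3:1
P0: v0 -> pp2 = 135
P1: v0 -> pp0 = 32
P2: v0 -> pp2 = 135
P3: v0 -> pp3 = 103

Answer: 135 32 135 103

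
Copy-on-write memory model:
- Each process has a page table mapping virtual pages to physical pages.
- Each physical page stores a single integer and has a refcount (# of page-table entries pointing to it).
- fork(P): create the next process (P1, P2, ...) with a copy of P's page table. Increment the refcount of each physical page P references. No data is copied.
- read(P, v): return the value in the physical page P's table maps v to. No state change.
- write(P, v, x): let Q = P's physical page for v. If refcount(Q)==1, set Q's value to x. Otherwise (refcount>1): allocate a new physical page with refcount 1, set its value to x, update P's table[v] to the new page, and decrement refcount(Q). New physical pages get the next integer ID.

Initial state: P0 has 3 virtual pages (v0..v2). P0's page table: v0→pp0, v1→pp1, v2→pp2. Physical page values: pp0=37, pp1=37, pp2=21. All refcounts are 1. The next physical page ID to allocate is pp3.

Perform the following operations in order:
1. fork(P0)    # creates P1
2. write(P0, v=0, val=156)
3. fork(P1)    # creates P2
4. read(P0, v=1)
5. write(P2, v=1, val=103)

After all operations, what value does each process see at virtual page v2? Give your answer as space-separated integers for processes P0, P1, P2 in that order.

Op 1: fork(P0) -> P1. 3 ppages; refcounts: pp0:2 pp1:2 pp2:2
Op 2: write(P0, v0, 156). refcount(pp0)=2>1 -> COPY to pp3. 4 ppages; refcounts: pp0:1 pp1:2 pp2:2 pp3:1
Op 3: fork(P1) -> P2. 4 ppages; refcounts: pp0:2 pp1:3 pp2:3 pp3:1
Op 4: read(P0, v1) -> 37. No state change.
Op 5: write(P2, v1, 103). refcount(pp1)=3>1 -> COPY to pp4. 5 ppages; refcounts: pp0:2 pp1:2 pp2:3 pp3:1 pp4:1
P0: v2 -> pp2 = 21
P1: v2 -> pp2 = 21
P2: v2 -> pp2 = 21

Answer: 21 21 21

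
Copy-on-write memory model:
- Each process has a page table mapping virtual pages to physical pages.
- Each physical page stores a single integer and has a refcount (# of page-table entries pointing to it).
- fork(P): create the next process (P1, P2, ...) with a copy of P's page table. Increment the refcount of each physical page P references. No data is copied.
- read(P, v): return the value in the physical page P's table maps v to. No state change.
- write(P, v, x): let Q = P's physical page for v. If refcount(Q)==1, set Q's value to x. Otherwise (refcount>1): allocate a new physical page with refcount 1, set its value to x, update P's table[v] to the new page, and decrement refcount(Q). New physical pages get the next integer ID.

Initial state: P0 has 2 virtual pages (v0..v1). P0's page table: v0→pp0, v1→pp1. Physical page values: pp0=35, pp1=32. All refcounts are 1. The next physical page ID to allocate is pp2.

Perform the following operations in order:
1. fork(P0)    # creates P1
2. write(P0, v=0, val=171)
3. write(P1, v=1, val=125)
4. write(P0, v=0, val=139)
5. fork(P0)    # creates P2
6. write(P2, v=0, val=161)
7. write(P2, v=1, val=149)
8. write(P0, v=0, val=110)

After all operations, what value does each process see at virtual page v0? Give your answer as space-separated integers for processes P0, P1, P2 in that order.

Answer: 110 35 161

Derivation:
Op 1: fork(P0) -> P1. 2 ppages; refcounts: pp0:2 pp1:2
Op 2: write(P0, v0, 171). refcount(pp0)=2>1 -> COPY to pp2. 3 ppages; refcounts: pp0:1 pp1:2 pp2:1
Op 3: write(P1, v1, 125). refcount(pp1)=2>1 -> COPY to pp3. 4 ppages; refcounts: pp0:1 pp1:1 pp2:1 pp3:1
Op 4: write(P0, v0, 139). refcount(pp2)=1 -> write in place. 4 ppages; refcounts: pp0:1 pp1:1 pp2:1 pp3:1
Op 5: fork(P0) -> P2. 4 ppages; refcounts: pp0:1 pp1:2 pp2:2 pp3:1
Op 6: write(P2, v0, 161). refcount(pp2)=2>1 -> COPY to pp4. 5 ppages; refcounts: pp0:1 pp1:2 pp2:1 pp3:1 pp4:1
Op 7: write(P2, v1, 149). refcount(pp1)=2>1 -> COPY to pp5. 6 ppages; refcounts: pp0:1 pp1:1 pp2:1 pp3:1 pp4:1 pp5:1
Op 8: write(P0, v0, 110). refcount(pp2)=1 -> write in place. 6 ppages; refcounts: pp0:1 pp1:1 pp2:1 pp3:1 pp4:1 pp5:1
P0: v0 -> pp2 = 110
P1: v0 -> pp0 = 35
P2: v0 -> pp4 = 161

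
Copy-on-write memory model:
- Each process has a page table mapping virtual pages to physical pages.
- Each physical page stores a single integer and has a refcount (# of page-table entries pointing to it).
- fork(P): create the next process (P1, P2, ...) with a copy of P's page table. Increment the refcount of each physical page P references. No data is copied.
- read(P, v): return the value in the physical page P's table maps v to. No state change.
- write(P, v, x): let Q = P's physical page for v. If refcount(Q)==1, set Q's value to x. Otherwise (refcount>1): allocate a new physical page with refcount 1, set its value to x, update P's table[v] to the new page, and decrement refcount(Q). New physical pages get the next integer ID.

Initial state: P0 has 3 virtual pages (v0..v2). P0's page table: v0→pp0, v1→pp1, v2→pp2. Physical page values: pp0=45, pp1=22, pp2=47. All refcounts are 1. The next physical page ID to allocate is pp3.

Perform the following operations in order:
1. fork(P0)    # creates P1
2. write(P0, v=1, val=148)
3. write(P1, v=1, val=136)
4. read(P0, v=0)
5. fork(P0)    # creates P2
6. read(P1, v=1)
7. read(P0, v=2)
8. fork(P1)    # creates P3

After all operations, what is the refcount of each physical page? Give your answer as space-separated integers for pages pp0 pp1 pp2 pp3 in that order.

Answer: 4 2 4 2

Derivation:
Op 1: fork(P0) -> P1. 3 ppages; refcounts: pp0:2 pp1:2 pp2:2
Op 2: write(P0, v1, 148). refcount(pp1)=2>1 -> COPY to pp3. 4 ppages; refcounts: pp0:2 pp1:1 pp2:2 pp3:1
Op 3: write(P1, v1, 136). refcount(pp1)=1 -> write in place. 4 ppages; refcounts: pp0:2 pp1:1 pp2:2 pp3:1
Op 4: read(P0, v0) -> 45. No state change.
Op 5: fork(P0) -> P2. 4 ppages; refcounts: pp0:3 pp1:1 pp2:3 pp3:2
Op 6: read(P1, v1) -> 136. No state change.
Op 7: read(P0, v2) -> 47. No state change.
Op 8: fork(P1) -> P3. 4 ppages; refcounts: pp0:4 pp1:2 pp2:4 pp3:2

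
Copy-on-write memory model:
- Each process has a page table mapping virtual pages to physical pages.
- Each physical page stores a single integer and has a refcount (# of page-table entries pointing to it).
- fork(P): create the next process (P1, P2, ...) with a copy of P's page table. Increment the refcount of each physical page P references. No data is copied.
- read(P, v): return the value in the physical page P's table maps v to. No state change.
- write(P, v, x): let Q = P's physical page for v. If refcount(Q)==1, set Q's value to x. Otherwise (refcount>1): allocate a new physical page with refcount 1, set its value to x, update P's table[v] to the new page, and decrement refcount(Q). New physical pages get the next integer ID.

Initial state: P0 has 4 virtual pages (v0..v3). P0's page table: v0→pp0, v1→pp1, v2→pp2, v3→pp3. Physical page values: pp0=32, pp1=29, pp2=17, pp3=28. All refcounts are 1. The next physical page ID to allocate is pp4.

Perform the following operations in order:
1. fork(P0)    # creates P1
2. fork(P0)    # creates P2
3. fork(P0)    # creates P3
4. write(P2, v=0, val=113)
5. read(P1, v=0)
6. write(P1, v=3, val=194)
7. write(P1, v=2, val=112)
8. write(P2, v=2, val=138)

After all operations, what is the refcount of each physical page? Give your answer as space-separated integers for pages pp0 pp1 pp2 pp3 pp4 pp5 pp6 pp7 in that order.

Answer: 3 4 2 3 1 1 1 1

Derivation:
Op 1: fork(P0) -> P1. 4 ppages; refcounts: pp0:2 pp1:2 pp2:2 pp3:2
Op 2: fork(P0) -> P2. 4 ppages; refcounts: pp0:3 pp1:3 pp2:3 pp3:3
Op 3: fork(P0) -> P3. 4 ppages; refcounts: pp0:4 pp1:4 pp2:4 pp3:4
Op 4: write(P2, v0, 113). refcount(pp0)=4>1 -> COPY to pp4. 5 ppages; refcounts: pp0:3 pp1:4 pp2:4 pp3:4 pp4:1
Op 5: read(P1, v0) -> 32. No state change.
Op 6: write(P1, v3, 194). refcount(pp3)=4>1 -> COPY to pp5. 6 ppages; refcounts: pp0:3 pp1:4 pp2:4 pp3:3 pp4:1 pp5:1
Op 7: write(P1, v2, 112). refcount(pp2)=4>1 -> COPY to pp6. 7 ppages; refcounts: pp0:3 pp1:4 pp2:3 pp3:3 pp4:1 pp5:1 pp6:1
Op 8: write(P2, v2, 138). refcount(pp2)=3>1 -> COPY to pp7. 8 ppages; refcounts: pp0:3 pp1:4 pp2:2 pp3:3 pp4:1 pp5:1 pp6:1 pp7:1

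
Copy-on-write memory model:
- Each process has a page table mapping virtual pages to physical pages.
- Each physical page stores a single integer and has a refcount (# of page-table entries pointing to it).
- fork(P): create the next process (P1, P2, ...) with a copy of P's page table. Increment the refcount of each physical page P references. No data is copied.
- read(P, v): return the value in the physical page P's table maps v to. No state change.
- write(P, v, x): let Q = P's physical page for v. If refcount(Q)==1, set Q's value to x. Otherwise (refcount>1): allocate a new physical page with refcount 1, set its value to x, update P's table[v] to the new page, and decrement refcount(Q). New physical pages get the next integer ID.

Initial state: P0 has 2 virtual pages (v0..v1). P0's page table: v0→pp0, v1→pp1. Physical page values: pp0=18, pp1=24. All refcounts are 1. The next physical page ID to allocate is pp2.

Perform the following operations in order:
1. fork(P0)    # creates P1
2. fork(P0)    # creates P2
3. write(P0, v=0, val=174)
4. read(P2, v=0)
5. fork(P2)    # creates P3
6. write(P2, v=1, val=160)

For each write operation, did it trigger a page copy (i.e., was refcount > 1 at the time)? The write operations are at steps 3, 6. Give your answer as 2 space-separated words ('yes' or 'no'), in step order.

Op 1: fork(P0) -> P1. 2 ppages; refcounts: pp0:2 pp1:2
Op 2: fork(P0) -> P2. 2 ppages; refcounts: pp0:3 pp1:3
Op 3: write(P0, v0, 174). refcount(pp0)=3>1 -> COPY to pp2. 3 ppages; refcounts: pp0:2 pp1:3 pp2:1
Op 4: read(P2, v0) -> 18. No state change.
Op 5: fork(P2) -> P3. 3 ppages; refcounts: pp0:3 pp1:4 pp2:1
Op 6: write(P2, v1, 160). refcount(pp1)=4>1 -> COPY to pp3. 4 ppages; refcounts: pp0:3 pp1:3 pp2:1 pp3:1

yes yes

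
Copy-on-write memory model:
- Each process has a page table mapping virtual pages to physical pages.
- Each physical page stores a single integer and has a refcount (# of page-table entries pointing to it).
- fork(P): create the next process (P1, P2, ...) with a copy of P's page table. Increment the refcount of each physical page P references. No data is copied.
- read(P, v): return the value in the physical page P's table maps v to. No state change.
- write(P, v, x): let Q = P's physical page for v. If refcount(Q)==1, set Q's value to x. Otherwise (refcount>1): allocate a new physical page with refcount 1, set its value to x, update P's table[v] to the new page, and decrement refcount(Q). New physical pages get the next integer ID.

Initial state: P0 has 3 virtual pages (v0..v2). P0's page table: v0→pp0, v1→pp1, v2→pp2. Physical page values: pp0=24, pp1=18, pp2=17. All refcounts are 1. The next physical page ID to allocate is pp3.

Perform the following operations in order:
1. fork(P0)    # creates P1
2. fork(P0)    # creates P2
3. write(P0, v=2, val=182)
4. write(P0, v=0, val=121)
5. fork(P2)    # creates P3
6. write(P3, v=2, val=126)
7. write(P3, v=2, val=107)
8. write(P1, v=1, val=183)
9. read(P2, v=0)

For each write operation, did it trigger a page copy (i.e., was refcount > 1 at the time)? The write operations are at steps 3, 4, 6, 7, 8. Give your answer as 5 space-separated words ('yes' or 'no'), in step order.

Op 1: fork(P0) -> P1. 3 ppages; refcounts: pp0:2 pp1:2 pp2:2
Op 2: fork(P0) -> P2. 3 ppages; refcounts: pp0:3 pp1:3 pp2:3
Op 3: write(P0, v2, 182). refcount(pp2)=3>1 -> COPY to pp3. 4 ppages; refcounts: pp0:3 pp1:3 pp2:2 pp3:1
Op 4: write(P0, v0, 121). refcount(pp0)=3>1 -> COPY to pp4. 5 ppages; refcounts: pp0:2 pp1:3 pp2:2 pp3:1 pp4:1
Op 5: fork(P2) -> P3. 5 ppages; refcounts: pp0:3 pp1:4 pp2:3 pp3:1 pp4:1
Op 6: write(P3, v2, 126). refcount(pp2)=3>1 -> COPY to pp5. 6 ppages; refcounts: pp0:3 pp1:4 pp2:2 pp3:1 pp4:1 pp5:1
Op 7: write(P3, v2, 107). refcount(pp5)=1 -> write in place. 6 ppages; refcounts: pp0:3 pp1:4 pp2:2 pp3:1 pp4:1 pp5:1
Op 8: write(P1, v1, 183). refcount(pp1)=4>1 -> COPY to pp6. 7 ppages; refcounts: pp0:3 pp1:3 pp2:2 pp3:1 pp4:1 pp5:1 pp6:1
Op 9: read(P2, v0) -> 24. No state change.

yes yes yes no yes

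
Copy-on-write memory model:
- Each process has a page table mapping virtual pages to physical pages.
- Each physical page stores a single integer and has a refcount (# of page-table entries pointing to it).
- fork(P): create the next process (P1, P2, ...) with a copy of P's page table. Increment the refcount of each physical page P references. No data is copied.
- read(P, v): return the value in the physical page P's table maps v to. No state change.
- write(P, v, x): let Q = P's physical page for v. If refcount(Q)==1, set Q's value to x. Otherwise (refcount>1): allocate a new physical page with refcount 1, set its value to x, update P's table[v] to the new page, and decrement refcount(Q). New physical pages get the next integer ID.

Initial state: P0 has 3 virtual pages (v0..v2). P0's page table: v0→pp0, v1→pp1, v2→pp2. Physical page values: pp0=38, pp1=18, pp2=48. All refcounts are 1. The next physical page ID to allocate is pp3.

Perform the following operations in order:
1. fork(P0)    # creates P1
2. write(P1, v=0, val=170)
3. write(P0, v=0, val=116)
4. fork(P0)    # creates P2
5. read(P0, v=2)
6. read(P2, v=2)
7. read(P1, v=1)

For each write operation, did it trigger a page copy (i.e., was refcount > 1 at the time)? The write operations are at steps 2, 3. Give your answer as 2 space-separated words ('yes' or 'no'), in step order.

Op 1: fork(P0) -> P1. 3 ppages; refcounts: pp0:2 pp1:2 pp2:2
Op 2: write(P1, v0, 170). refcount(pp0)=2>1 -> COPY to pp3. 4 ppages; refcounts: pp0:1 pp1:2 pp2:2 pp3:1
Op 3: write(P0, v0, 116). refcount(pp0)=1 -> write in place. 4 ppages; refcounts: pp0:1 pp1:2 pp2:2 pp3:1
Op 4: fork(P0) -> P2. 4 ppages; refcounts: pp0:2 pp1:3 pp2:3 pp3:1
Op 5: read(P0, v2) -> 48. No state change.
Op 6: read(P2, v2) -> 48. No state change.
Op 7: read(P1, v1) -> 18. No state change.

yes no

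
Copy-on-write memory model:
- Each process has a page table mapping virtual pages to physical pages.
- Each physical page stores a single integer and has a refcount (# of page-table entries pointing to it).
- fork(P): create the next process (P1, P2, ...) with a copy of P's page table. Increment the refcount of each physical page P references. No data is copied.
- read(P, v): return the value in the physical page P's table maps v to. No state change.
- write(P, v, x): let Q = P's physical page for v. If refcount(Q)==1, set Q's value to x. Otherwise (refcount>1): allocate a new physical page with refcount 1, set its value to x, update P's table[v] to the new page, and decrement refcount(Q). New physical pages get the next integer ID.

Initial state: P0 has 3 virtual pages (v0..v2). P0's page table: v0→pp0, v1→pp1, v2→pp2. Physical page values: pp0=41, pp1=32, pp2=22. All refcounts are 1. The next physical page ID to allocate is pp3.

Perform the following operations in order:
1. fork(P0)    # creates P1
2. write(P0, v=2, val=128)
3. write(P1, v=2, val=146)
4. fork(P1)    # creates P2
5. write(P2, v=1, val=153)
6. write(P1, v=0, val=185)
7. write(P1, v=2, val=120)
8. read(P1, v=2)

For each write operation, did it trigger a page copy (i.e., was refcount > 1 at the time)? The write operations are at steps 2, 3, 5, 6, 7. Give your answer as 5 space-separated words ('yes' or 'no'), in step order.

Op 1: fork(P0) -> P1. 3 ppages; refcounts: pp0:2 pp1:2 pp2:2
Op 2: write(P0, v2, 128). refcount(pp2)=2>1 -> COPY to pp3. 4 ppages; refcounts: pp0:2 pp1:2 pp2:1 pp3:1
Op 3: write(P1, v2, 146). refcount(pp2)=1 -> write in place. 4 ppages; refcounts: pp0:2 pp1:2 pp2:1 pp3:1
Op 4: fork(P1) -> P2. 4 ppages; refcounts: pp0:3 pp1:3 pp2:2 pp3:1
Op 5: write(P2, v1, 153). refcount(pp1)=3>1 -> COPY to pp4. 5 ppages; refcounts: pp0:3 pp1:2 pp2:2 pp3:1 pp4:1
Op 6: write(P1, v0, 185). refcount(pp0)=3>1 -> COPY to pp5. 6 ppages; refcounts: pp0:2 pp1:2 pp2:2 pp3:1 pp4:1 pp5:1
Op 7: write(P1, v2, 120). refcount(pp2)=2>1 -> COPY to pp6. 7 ppages; refcounts: pp0:2 pp1:2 pp2:1 pp3:1 pp4:1 pp5:1 pp6:1
Op 8: read(P1, v2) -> 120. No state change.

yes no yes yes yes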